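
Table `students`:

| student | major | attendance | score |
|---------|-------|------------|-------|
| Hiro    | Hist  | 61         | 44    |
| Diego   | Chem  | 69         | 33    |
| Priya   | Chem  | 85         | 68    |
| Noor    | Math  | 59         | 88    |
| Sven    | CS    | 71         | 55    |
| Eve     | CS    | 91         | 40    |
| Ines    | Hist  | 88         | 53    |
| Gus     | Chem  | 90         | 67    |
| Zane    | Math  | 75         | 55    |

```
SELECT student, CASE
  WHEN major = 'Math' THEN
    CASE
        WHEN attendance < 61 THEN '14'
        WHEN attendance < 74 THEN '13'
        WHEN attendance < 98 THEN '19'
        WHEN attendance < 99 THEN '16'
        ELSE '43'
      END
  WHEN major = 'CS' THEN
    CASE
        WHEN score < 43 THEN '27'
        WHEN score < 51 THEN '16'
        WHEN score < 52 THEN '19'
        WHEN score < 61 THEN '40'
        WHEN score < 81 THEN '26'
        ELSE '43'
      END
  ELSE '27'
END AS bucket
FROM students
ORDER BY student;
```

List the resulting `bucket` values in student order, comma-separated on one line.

student=Diego: major='Chem' → outer ELSE → 27
student=Eve: major='CS' → inner[score < 43] → 27
student=Gus: major='Chem' → outer ELSE → 27
student=Hiro: major='Hist' → outer ELSE → 27
student=Ines: major='Hist' → outer ELSE → 27
student=Noor: major='Math' → inner[attendance < 61] → 14
student=Priya: major='Chem' → outer ELSE → 27
student=Sven: major='CS' → inner[score < 61] → 40
student=Zane: major='Math' → inner[attendance < 98] → 19

27, 27, 27, 27, 27, 14, 27, 40, 19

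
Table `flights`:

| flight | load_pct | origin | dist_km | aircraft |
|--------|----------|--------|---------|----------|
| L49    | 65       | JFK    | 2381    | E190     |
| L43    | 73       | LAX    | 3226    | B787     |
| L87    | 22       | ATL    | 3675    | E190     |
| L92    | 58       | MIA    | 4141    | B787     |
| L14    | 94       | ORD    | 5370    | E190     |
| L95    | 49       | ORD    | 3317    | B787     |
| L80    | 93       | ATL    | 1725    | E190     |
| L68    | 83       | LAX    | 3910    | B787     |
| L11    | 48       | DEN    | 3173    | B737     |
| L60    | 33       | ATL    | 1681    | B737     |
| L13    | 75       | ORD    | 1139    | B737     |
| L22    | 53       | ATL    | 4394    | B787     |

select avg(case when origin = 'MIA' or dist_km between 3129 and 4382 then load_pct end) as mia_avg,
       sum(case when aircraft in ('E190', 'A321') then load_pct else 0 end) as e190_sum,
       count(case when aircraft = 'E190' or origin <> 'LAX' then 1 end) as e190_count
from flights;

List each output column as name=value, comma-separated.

[mia_avg: origin = 'MIA' or dist_km between 3129 and 4382]
flight=L49: ✗
flight=L43: ✓ → 73
flight=L87: ✓ → 22
flight=L92: ✓ → 58
flight=L14: ✗
flight=L95: ✓ → 49
flight=L80: ✗
flight=L68: ✓ → 83
flight=L11: ✓ → 48
flight=L60: ✗
flight=L13: ✗
flight=L22: ✗
mia_avg = (73 + 22 + 58 + 49 + 83 + 48) / 6 = 55.5
—
[e190_sum: aircraft in ('E190', 'A321')]
flight=L49: ✓ → 65
flight=L43: ✗
flight=L87: ✓ → 22
flight=L92: ✗
flight=L14: ✓ → 94
flight=L95: ✗
flight=L80: ✓ → 93
flight=L68: ✗
flight=L11: ✗
flight=L60: ✗
flight=L13: ✗
flight=L22: ✗
e190_sum = 65 + 22 + 94 + 93 = 274
—
[e190_count: aircraft = 'E190' or origin <> 'LAX']
flight=L49: ✓ → 1
flight=L43: ✗
flight=L87: ✓ → 1
flight=L92: ✓ → 1
flight=L14: ✓ → 1
flight=L95: ✓ → 1
flight=L80: ✓ → 1
flight=L68: ✗
flight=L11: ✓ → 1
flight=L60: ✓ → 1
flight=L13: ✓ → 1
flight=L22: ✓ → 1
e190_count = COUNT(1, 1, 1, 1, 1, 1, 1, 1, 1, 1) = 10

mia_avg=55.5, e190_sum=274, e190_count=10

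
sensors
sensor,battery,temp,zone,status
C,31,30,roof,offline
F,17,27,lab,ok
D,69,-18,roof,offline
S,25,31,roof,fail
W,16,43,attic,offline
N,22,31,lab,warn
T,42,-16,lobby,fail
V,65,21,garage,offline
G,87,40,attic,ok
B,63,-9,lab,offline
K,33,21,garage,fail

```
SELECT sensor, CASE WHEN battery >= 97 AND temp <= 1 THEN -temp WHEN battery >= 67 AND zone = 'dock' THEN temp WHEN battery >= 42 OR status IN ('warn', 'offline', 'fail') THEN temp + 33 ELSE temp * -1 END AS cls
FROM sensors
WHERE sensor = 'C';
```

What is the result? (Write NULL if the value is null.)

63

sensor = C: battery=31, temp=30, zone=roof, status=offline.
battery >= 97 AND temp <= 1 → false
battery >= 67 AND zone = 'dock' → false
battery >= 42 OR status IN ('warn', 'offline', 'fail') → true → 63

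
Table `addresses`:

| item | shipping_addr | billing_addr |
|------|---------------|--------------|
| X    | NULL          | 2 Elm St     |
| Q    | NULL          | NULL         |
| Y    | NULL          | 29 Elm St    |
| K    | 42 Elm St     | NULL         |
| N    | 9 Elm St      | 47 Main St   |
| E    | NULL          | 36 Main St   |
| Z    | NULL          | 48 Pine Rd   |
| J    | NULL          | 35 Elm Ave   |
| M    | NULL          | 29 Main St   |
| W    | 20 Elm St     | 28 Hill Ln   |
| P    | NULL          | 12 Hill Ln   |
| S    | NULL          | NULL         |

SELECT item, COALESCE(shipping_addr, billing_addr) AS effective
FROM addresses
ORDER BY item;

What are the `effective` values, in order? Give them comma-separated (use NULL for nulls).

36 Main St, 35 Elm Ave, 42 Elm St, 29 Main St, 9 Elm St, 12 Hill Ln, NULL, NULL, 20 Elm St, 2 Elm St, 29 Elm St, 48 Pine Rd

item=E: shipping_addr=NULL, billing_addr=36 Main St → 36 Main St
item=J: shipping_addr=NULL, billing_addr=35 Elm Ave → 35 Elm Ave
item=K: shipping_addr=42 Elm St → 42 Elm St
item=M: shipping_addr=NULL, billing_addr=29 Main St → 29 Main St
item=N: shipping_addr=9 Elm St → 9 Elm St
item=P: shipping_addr=NULL, billing_addr=12 Hill Ln → 12 Hill Ln
item=Q: shipping_addr=NULL, billing_addr=NULL (all NULL) → NULL
item=S: shipping_addr=NULL, billing_addr=NULL (all NULL) → NULL
item=W: shipping_addr=20 Elm St → 20 Elm St
item=X: shipping_addr=NULL, billing_addr=2 Elm St → 2 Elm St
item=Y: shipping_addr=NULL, billing_addr=29 Elm St → 29 Elm St
item=Z: shipping_addr=NULL, billing_addr=48 Pine Rd → 48 Pine Rd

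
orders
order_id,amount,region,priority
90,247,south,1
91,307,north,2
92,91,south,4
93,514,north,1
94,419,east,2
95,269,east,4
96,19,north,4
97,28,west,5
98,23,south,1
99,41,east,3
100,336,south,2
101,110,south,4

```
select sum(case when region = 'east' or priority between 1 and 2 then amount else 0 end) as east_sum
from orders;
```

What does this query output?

order_id=90: ✓ → 247
order_id=91: ✓ → 307
order_id=92: ✗
order_id=93: ✓ → 514
order_id=94: ✓ → 419
order_id=95: ✓ → 269
order_id=96: ✗
order_id=97: ✗
order_id=98: ✓ → 23
order_id=99: ✓ → 41
order_id=100: ✓ → 336
order_id=101: ✗
east_sum = 247 + 307 + 514 + 419 + 269 + 23 + 41 + 336 = 2156

2156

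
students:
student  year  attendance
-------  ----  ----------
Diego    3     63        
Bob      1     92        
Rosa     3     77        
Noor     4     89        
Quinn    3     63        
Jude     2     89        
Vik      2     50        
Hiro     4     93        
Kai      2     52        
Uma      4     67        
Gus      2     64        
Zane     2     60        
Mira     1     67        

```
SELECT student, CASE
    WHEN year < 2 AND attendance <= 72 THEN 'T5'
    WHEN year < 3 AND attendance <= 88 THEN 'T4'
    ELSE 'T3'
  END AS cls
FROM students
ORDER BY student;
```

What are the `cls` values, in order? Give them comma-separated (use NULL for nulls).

T3, T3, T4, T3, T3, T4, T5, T3, T3, T3, T3, T4, T4

student=Bob: ELSE → T3
student=Diego: ELSE → T3
student=Gus: year < 3 AND attendance <= 88 → T4
student=Hiro: ELSE → T3
student=Jude: ELSE → T3
student=Kai: year < 3 AND attendance <= 88 → T4
student=Mira: year < 2 AND attendance <= 72 → T5
student=Noor: ELSE → T3
student=Quinn: ELSE → T3
student=Rosa: ELSE → T3
student=Uma: ELSE → T3
student=Vik: year < 3 AND attendance <= 88 → T4
student=Zane: year < 3 AND attendance <= 88 → T4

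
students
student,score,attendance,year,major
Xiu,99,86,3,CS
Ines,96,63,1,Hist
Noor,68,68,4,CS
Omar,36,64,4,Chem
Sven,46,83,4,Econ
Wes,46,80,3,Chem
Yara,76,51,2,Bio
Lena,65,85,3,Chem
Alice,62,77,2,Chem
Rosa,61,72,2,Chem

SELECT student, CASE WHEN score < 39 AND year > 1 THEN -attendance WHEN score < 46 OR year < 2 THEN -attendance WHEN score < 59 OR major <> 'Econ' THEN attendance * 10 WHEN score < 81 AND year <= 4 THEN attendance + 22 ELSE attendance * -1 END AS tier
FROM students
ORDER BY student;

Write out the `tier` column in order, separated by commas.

770, -63, 850, 680, -64, 720, 830, 800, 860, 510

student=Alice: score < 59 OR major <> 'Econ' → 770
student=Ines: score < 46 OR year < 2 → -63
student=Lena: score < 59 OR major <> 'Econ' → 850
student=Noor: score < 59 OR major <> 'Econ' → 680
student=Omar: score < 39 AND year > 1 → -64
student=Rosa: score < 59 OR major <> 'Econ' → 720
student=Sven: score < 59 OR major <> 'Econ' → 830
student=Wes: score < 59 OR major <> 'Econ' → 800
student=Xiu: score < 59 OR major <> 'Econ' → 860
student=Yara: score < 59 OR major <> 'Econ' → 510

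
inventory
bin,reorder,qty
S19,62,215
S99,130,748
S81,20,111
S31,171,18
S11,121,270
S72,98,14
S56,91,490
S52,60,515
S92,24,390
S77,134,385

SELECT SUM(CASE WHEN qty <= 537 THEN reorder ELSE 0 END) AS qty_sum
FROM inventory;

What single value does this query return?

bin=S19: ✓ → 62
bin=S99: ✗
bin=S81: ✓ → 20
bin=S31: ✓ → 171
bin=S11: ✓ → 121
bin=S72: ✓ → 98
bin=S56: ✓ → 91
bin=S52: ✓ → 60
bin=S92: ✓ → 24
bin=S77: ✓ → 134
qty_sum = 62 + 20 + 171 + 121 + 98 + 91 + 60 + 24 + 134 = 781

781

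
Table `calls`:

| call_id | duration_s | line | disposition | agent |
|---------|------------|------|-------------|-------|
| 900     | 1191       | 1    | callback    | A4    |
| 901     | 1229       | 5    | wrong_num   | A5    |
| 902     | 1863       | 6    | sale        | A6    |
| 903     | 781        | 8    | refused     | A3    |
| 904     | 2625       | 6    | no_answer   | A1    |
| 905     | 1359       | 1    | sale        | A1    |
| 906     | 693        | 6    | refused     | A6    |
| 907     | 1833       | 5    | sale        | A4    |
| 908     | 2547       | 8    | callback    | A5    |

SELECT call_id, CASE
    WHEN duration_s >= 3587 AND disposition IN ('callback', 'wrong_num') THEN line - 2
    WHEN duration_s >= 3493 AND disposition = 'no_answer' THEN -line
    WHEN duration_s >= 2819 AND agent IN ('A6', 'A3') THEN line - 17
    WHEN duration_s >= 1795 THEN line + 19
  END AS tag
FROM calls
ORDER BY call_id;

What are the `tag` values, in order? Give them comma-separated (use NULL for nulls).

call_id=900: (no match → NULL) → NULL
call_id=901: (no match → NULL) → NULL
call_id=902: duration_s >= 1795 → 25
call_id=903: (no match → NULL) → NULL
call_id=904: duration_s >= 1795 → 25
call_id=905: (no match → NULL) → NULL
call_id=906: (no match → NULL) → NULL
call_id=907: duration_s >= 1795 → 24
call_id=908: duration_s >= 1795 → 27

NULL, NULL, 25, NULL, 25, NULL, NULL, 24, 27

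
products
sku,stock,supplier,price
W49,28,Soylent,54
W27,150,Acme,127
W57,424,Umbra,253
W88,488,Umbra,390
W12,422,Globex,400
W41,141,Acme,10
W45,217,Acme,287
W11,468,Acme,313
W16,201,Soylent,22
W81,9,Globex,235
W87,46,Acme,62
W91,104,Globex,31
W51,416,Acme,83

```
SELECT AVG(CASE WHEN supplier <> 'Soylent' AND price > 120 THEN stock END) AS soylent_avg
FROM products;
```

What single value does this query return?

311.1428571429

sku=W49: ✗
sku=W27: ✓ → 150
sku=W57: ✓ → 424
sku=W88: ✓ → 488
sku=W12: ✓ → 422
sku=W41: ✗
sku=W45: ✓ → 217
sku=W11: ✓ → 468
sku=W16: ✗
sku=W81: ✓ → 9
sku=W87: ✗
sku=W91: ✗
sku=W51: ✗
soylent_avg = (150 + 424 + 488 + 422 + 217 + 468 + 9) / 7 = 311.1428571429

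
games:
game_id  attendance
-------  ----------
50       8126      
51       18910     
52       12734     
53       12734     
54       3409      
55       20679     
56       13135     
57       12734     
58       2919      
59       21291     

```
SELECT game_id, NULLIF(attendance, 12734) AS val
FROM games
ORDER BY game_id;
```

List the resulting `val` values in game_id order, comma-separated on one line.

8126, 18910, NULL, NULL, 3409, 20679, 13135, NULL, 2919, 21291

game_id=50: attendance=8126 vs 12734: differ → 8126
game_id=51: attendance=18910 vs 12734: differ → 18910
game_id=52: attendance=12734 vs 12734: equal → NULL
game_id=53: attendance=12734 vs 12734: equal → NULL
game_id=54: attendance=3409 vs 12734: differ → 3409
game_id=55: attendance=20679 vs 12734: differ → 20679
game_id=56: attendance=13135 vs 12734: differ → 13135
game_id=57: attendance=12734 vs 12734: equal → NULL
game_id=58: attendance=2919 vs 12734: differ → 2919
game_id=59: attendance=21291 vs 12734: differ → 21291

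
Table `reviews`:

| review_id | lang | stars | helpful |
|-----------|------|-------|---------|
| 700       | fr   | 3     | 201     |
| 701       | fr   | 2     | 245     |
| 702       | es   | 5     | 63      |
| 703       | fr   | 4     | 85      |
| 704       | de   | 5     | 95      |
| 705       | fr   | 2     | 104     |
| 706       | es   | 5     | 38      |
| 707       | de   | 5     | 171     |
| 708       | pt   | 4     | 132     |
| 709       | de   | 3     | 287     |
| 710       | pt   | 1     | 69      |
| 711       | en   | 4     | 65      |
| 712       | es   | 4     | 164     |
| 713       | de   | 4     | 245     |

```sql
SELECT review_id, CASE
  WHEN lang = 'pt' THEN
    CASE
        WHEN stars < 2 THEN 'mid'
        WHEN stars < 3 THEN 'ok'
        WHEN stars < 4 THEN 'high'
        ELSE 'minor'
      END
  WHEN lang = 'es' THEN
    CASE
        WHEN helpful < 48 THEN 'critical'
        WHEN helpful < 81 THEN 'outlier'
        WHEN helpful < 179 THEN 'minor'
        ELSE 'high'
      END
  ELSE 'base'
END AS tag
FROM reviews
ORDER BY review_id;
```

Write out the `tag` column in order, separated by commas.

base, base, outlier, base, base, base, critical, base, minor, base, mid, base, minor, base

review_id=700: lang='fr' → outer ELSE → base
review_id=701: lang='fr' → outer ELSE → base
review_id=702: lang='es' → inner[helpful < 81] → outlier
review_id=703: lang='fr' → outer ELSE → base
review_id=704: lang='de' → outer ELSE → base
review_id=705: lang='fr' → outer ELSE → base
review_id=706: lang='es' → inner[helpful < 48] → critical
review_id=707: lang='de' → outer ELSE → base
review_id=708: lang='pt' → inner[ELSE] → minor
review_id=709: lang='de' → outer ELSE → base
review_id=710: lang='pt' → inner[stars < 2] → mid
review_id=711: lang='en' → outer ELSE → base
review_id=712: lang='es' → inner[helpful < 179] → minor
review_id=713: lang='de' → outer ELSE → base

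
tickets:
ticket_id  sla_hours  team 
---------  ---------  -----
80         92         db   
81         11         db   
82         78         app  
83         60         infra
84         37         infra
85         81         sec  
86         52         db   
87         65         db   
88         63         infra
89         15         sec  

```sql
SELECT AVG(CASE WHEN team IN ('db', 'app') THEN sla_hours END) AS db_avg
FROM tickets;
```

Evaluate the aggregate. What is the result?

ticket_id=80: ✓ → 92
ticket_id=81: ✓ → 11
ticket_id=82: ✓ → 78
ticket_id=83: ✗
ticket_id=84: ✗
ticket_id=85: ✗
ticket_id=86: ✓ → 52
ticket_id=87: ✓ → 65
ticket_id=88: ✗
ticket_id=89: ✗
db_avg = (92 + 11 + 78 + 52 + 65) / 5 = 59.6

59.6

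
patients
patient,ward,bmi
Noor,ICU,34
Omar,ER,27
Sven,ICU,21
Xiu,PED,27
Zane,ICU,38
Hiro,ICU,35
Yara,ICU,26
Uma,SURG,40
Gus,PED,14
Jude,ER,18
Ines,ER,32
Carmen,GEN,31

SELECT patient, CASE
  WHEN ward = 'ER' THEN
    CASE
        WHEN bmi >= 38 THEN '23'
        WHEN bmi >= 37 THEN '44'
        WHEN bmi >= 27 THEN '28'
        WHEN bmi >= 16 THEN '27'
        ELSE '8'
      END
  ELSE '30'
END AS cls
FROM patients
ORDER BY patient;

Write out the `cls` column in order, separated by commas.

patient=Carmen: ward='GEN' → outer ELSE → 30
patient=Gus: ward='PED' → outer ELSE → 30
patient=Hiro: ward='ICU' → outer ELSE → 30
patient=Ines: ward='ER' → inner[bmi >= 27] → 28
patient=Jude: ward='ER' → inner[bmi >= 16] → 27
patient=Noor: ward='ICU' → outer ELSE → 30
patient=Omar: ward='ER' → inner[bmi >= 27] → 28
patient=Sven: ward='ICU' → outer ELSE → 30
patient=Uma: ward='SURG' → outer ELSE → 30
patient=Xiu: ward='PED' → outer ELSE → 30
patient=Yara: ward='ICU' → outer ELSE → 30
patient=Zane: ward='ICU' → outer ELSE → 30

30, 30, 30, 28, 27, 30, 28, 30, 30, 30, 30, 30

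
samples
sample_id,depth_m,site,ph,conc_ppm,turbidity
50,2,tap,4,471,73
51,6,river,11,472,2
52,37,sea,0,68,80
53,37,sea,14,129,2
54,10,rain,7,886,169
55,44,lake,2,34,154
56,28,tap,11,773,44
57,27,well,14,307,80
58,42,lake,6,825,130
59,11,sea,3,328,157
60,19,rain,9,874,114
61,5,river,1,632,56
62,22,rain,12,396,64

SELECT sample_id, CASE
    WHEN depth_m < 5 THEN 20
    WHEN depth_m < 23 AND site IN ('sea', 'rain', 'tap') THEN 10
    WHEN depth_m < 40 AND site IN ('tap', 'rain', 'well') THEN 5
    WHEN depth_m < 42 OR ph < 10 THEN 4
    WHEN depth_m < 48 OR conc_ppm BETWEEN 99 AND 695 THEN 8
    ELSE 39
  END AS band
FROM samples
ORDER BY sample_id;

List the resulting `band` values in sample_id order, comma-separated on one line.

sample_id=50: depth_m < 5 → 20
sample_id=51: depth_m < 42 OR ph < 10 → 4
sample_id=52: depth_m < 42 OR ph < 10 → 4
sample_id=53: depth_m < 42 OR ph < 10 → 4
sample_id=54: depth_m < 23 AND site IN ('sea', 'rain', 'tap') → 10
sample_id=55: depth_m < 42 OR ph < 10 → 4
sample_id=56: depth_m < 40 AND site IN ('tap', 'rain', 'well') → 5
sample_id=57: depth_m < 40 AND site IN ('tap', 'rain', 'well') → 5
sample_id=58: depth_m < 42 OR ph < 10 → 4
sample_id=59: depth_m < 23 AND site IN ('sea', 'rain', 'tap') → 10
sample_id=60: depth_m < 23 AND site IN ('sea', 'rain', 'tap') → 10
sample_id=61: depth_m < 42 OR ph < 10 → 4
sample_id=62: depth_m < 23 AND site IN ('sea', 'rain', 'tap') → 10

20, 4, 4, 4, 10, 4, 5, 5, 4, 10, 10, 4, 10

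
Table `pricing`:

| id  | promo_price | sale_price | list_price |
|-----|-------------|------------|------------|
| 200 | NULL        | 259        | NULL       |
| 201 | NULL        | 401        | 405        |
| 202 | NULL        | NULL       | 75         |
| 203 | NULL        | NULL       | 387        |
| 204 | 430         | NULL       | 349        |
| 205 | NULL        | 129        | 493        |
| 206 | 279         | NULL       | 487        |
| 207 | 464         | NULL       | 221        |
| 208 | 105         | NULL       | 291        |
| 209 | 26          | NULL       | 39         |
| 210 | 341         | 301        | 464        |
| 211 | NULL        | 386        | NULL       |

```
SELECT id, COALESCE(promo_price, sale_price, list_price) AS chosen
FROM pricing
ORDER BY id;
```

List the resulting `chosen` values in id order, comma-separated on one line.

id=200: promo_price=NULL, sale_price=259 → 259
id=201: promo_price=NULL, sale_price=401 → 401
id=202: promo_price=NULL, sale_price=NULL, list_price=75 → 75
id=203: promo_price=NULL, sale_price=NULL, list_price=387 → 387
id=204: promo_price=430 → 430
id=205: promo_price=NULL, sale_price=129 → 129
id=206: promo_price=279 → 279
id=207: promo_price=464 → 464
id=208: promo_price=105 → 105
id=209: promo_price=26 → 26
id=210: promo_price=341 → 341
id=211: promo_price=NULL, sale_price=386 → 386

259, 401, 75, 387, 430, 129, 279, 464, 105, 26, 341, 386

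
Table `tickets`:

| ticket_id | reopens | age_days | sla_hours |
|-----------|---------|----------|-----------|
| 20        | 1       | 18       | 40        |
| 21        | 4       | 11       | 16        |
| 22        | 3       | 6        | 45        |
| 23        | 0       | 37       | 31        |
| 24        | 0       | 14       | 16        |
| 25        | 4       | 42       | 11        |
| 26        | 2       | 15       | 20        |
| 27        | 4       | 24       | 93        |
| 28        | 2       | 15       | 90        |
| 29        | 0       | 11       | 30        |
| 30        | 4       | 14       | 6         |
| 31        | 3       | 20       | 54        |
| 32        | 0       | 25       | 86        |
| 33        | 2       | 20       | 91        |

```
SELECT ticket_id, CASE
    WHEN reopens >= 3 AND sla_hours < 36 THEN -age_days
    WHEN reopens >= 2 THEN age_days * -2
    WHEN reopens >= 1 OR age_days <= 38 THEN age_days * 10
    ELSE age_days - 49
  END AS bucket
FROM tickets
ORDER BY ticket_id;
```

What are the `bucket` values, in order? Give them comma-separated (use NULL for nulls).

ticket_id=20: reopens >= 1 OR age_days <= 38 → 180
ticket_id=21: reopens >= 3 AND sla_hours < 36 → -11
ticket_id=22: reopens >= 2 → -12
ticket_id=23: reopens >= 1 OR age_days <= 38 → 370
ticket_id=24: reopens >= 1 OR age_days <= 38 → 140
ticket_id=25: reopens >= 3 AND sla_hours < 36 → -42
ticket_id=26: reopens >= 2 → -30
ticket_id=27: reopens >= 2 → -48
ticket_id=28: reopens >= 2 → -30
ticket_id=29: reopens >= 1 OR age_days <= 38 → 110
ticket_id=30: reopens >= 3 AND sla_hours < 36 → -14
ticket_id=31: reopens >= 2 → -40
ticket_id=32: reopens >= 1 OR age_days <= 38 → 250
ticket_id=33: reopens >= 2 → -40

180, -11, -12, 370, 140, -42, -30, -48, -30, 110, -14, -40, 250, -40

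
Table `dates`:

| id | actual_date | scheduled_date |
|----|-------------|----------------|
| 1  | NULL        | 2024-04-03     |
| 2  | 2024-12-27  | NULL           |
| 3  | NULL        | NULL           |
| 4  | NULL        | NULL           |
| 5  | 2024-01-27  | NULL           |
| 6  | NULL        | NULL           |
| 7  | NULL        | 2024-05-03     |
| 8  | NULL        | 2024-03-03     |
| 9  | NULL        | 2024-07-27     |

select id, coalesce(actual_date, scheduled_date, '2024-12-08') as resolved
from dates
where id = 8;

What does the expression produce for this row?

id = 8: actual_date=NULL, scheduled_date=2024-03-03.
actual_date=NULL, scheduled_date=2024-03-03 → 2024-03-03

2024-03-03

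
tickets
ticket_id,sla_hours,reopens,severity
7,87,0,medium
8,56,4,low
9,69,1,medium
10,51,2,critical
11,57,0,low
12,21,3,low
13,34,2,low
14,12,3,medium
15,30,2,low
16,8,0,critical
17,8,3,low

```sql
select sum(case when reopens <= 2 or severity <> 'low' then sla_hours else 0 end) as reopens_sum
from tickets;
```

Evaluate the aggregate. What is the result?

ticket_id=7: ✓ → 87
ticket_id=8: ✗
ticket_id=9: ✓ → 69
ticket_id=10: ✓ → 51
ticket_id=11: ✓ → 57
ticket_id=12: ✗
ticket_id=13: ✓ → 34
ticket_id=14: ✓ → 12
ticket_id=15: ✓ → 30
ticket_id=16: ✓ → 8
ticket_id=17: ✗
reopens_sum = 87 + 69 + 51 + 57 + 34 + 12 + 30 + 8 = 348

348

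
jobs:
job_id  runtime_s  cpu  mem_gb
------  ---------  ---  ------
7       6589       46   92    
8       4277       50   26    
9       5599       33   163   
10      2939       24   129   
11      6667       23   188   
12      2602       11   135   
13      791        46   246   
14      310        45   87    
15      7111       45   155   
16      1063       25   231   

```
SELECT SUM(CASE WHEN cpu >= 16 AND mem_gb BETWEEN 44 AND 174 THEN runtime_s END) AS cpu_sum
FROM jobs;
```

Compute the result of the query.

22548

job_id=7: ✓ → 6589
job_id=8: ✗
job_id=9: ✓ → 5599
job_id=10: ✓ → 2939
job_id=11: ✗
job_id=12: ✗
job_id=13: ✗
job_id=14: ✓ → 310
job_id=15: ✓ → 7111
job_id=16: ✗
cpu_sum = 6589 + 5599 + 2939 + 310 + 7111 = 22548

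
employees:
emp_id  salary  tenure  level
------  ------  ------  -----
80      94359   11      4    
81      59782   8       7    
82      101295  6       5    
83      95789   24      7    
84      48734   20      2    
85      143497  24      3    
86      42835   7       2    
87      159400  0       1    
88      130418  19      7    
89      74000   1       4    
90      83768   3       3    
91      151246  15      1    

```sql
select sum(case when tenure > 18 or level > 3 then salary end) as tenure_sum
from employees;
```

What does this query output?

emp_id=80: ✓ → 94359
emp_id=81: ✓ → 59782
emp_id=82: ✓ → 101295
emp_id=83: ✓ → 95789
emp_id=84: ✓ → 48734
emp_id=85: ✓ → 143497
emp_id=86: ✗
emp_id=87: ✗
emp_id=88: ✓ → 130418
emp_id=89: ✓ → 74000
emp_id=90: ✗
emp_id=91: ✗
tenure_sum = 94359 + 59782 + 101295 + 95789 + 48734 + 143497 + 130418 + 74000 = 747874

747874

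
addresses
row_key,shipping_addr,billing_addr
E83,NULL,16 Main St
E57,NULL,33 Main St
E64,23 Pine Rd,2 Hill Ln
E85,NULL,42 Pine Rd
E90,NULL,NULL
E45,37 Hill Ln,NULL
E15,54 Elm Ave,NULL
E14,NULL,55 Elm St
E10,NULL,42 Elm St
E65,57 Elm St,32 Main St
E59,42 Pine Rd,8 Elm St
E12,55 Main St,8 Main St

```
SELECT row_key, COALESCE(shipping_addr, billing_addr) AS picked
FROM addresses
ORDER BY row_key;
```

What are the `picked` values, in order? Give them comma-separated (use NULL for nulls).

42 Elm St, 55 Main St, 55 Elm St, 54 Elm Ave, 37 Hill Ln, 33 Main St, 42 Pine Rd, 23 Pine Rd, 57 Elm St, 16 Main St, 42 Pine Rd, NULL

row_key=E10: shipping_addr=NULL, billing_addr=42 Elm St → 42 Elm St
row_key=E12: shipping_addr=55 Main St → 55 Main St
row_key=E14: shipping_addr=NULL, billing_addr=55 Elm St → 55 Elm St
row_key=E15: shipping_addr=54 Elm Ave → 54 Elm Ave
row_key=E45: shipping_addr=37 Hill Ln → 37 Hill Ln
row_key=E57: shipping_addr=NULL, billing_addr=33 Main St → 33 Main St
row_key=E59: shipping_addr=42 Pine Rd → 42 Pine Rd
row_key=E64: shipping_addr=23 Pine Rd → 23 Pine Rd
row_key=E65: shipping_addr=57 Elm St → 57 Elm St
row_key=E83: shipping_addr=NULL, billing_addr=16 Main St → 16 Main St
row_key=E85: shipping_addr=NULL, billing_addr=42 Pine Rd → 42 Pine Rd
row_key=E90: shipping_addr=NULL, billing_addr=NULL (all NULL) → NULL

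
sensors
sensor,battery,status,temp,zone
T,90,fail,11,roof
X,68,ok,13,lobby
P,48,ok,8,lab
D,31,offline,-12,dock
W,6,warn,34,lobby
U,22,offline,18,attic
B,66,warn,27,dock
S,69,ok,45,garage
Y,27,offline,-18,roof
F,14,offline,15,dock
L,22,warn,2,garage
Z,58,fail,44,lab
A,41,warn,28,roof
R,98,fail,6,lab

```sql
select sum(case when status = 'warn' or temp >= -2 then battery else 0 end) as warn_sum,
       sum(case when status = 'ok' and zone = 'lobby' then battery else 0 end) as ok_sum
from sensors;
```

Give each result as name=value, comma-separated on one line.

warn_sum=602, ok_sum=68

[warn_sum: status = 'warn' or temp >= -2]
sensor=T: ✓ → 90
sensor=X: ✓ → 68
sensor=P: ✓ → 48
sensor=D: ✗
sensor=W: ✓ → 6
sensor=U: ✓ → 22
sensor=B: ✓ → 66
sensor=S: ✓ → 69
sensor=Y: ✗
sensor=F: ✓ → 14
sensor=L: ✓ → 22
sensor=Z: ✓ → 58
sensor=A: ✓ → 41
sensor=R: ✓ → 98
warn_sum = 90 + 68 + 48 + 6 + 22 + 66 + 69 + 14 + 22 + 58 + 41 + 98 = 602
—
[ok_sum: status = 'ok' and zone = 'lobby']
sensor=T: ✗
sensor=X: ✓ → 68
sensor=P: ✗
sensor=D: ✗
sensor=W: ✗
sensor=U: ✗
sensor=B: ✗
sensor=S: ✗
sensor=Y: ✗
sensor=F: ✗
sensor=L: ✗
sensor=Z: ✗
sensor=A: ✗
sensor=R: ✗
ok_sum = 68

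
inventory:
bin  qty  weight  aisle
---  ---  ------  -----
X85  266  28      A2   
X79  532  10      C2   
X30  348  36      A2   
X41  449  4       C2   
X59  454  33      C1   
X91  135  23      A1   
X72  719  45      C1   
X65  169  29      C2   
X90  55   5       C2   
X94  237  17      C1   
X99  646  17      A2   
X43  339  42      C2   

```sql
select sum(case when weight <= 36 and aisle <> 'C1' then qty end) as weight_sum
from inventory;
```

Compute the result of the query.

2600

bin=X85: ✓ → 266
bin=X79: ✓ → 532
bin=X30: ✓ → 348
bin=X41: ✓ → 449
bin=X59: ✗
bin=X91: ✓ → 135
bin=X72: ✗
bin=X65: ✓ → 169
bin=X90: ✓ → 55
bin=X94: ✗
bin=X99: ✓ → 646
bin=X43: ✗
weight_sum = 266 + 532 + 348 + 449 + 135 + 169 + 55 + 646 = 2600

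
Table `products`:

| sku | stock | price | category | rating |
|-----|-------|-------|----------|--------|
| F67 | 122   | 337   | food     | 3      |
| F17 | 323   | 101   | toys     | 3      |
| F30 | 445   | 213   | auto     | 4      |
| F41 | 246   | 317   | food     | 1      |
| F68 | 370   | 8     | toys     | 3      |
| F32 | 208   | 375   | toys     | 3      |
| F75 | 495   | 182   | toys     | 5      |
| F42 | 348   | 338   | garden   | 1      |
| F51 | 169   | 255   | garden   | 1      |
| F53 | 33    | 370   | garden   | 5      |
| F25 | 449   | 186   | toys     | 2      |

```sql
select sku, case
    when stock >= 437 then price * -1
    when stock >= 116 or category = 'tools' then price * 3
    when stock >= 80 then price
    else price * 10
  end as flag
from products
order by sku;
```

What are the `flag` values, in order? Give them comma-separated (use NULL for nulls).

sku=F17: stock >= 116 or category = 'tools' → 303
sku=F25: stock >= 437 → -186
sku=F30: stock >= 437 → -213
sku=F32: stock >= 116 or category = 'tools' → 1125
sku=F41: stock >= 116 or category = 'tools' → 951
sku=F42: stock >= 116 or category = 'tools' → 1014
sku=F51: stock >= 116 or category = 'tools' → 765
sku=F53: ELSE → 3700
sku=F67: stock >= 116 or category = 'tools' → 1011
sku=F68: stock >= 116 or category = 'tools' → 24
sku=F75: stock >= 437 → -182

303, -186, -213, 1125, 951, 1014, 765, 3700, 1011, 24, -182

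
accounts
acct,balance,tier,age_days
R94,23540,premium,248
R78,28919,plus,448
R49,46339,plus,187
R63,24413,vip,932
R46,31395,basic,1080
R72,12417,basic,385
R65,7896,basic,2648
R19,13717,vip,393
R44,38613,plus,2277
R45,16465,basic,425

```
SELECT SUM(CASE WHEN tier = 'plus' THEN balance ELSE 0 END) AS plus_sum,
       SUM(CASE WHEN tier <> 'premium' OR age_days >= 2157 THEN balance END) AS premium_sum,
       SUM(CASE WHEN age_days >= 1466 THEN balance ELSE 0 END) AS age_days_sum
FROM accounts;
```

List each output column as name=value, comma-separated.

plus_sum=113871, premium_sum=220174, age_days_sum=46509

[plus_sum: tier = 'plus']
acct=R94: ✗
acct=R78: ✓ → 28919
acct=R49: ✓ → 46339
acct=R63: ✗
acct=R46: ✗
acct=R72: ✗
acct=R65: ✗
acct=R19: ✗
acct=R44: ✓ → 38613
acct=R45: ✗
plus_sum = 28919 + 46339 + 38613 = 113871
—
[premium_sum: tier <> 'premium' OR age_days >= 2157]
acct=R94: ✗
acct=R78: ✓ → 28919
acct=R49: ✓ → 46339
acct=R63: ✓ → 24413
acct=R46: ✓ → 31395
acct=R72: ✓ → 12417
acct=R65: ✓ → 7896
acct=R19: ✓ → 13717
acct=R44: ✓ → 38613
acct=R45: ✓ → 16465
premium_sum = 28919 + 46339 + 24413 + 31395 + 12417 + 7896 + 13717 + 38613 + 16465 = 220174
—
[age_days_sum: age_days >= 1466]
acct=R94: ✗
acct=R78: ✗
acct=R49: ✗
acct=R63: ✗
acct=R46: ✗
acct=R72: ✗
acct=R65: ✓ → 7896
acct=R19: ✗
acct=R44: ✓ → 38613
acct=R45: ✗
age_days_sum = 7896 + 38613 = 46509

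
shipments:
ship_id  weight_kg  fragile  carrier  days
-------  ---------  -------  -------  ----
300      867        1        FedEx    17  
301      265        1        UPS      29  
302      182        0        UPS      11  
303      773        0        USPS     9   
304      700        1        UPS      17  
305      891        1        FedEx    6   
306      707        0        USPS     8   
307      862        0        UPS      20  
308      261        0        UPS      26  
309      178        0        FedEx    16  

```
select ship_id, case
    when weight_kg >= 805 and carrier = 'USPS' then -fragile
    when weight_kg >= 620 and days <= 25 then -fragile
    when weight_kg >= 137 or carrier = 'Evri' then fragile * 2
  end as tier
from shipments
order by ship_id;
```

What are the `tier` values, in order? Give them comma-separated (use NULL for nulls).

-1, 2, 0, 0, -1, -1, 0, 0, 0, 0

ship_id=300: weight_kg >= 620 and days <= 25 → -1
ship_id=301: weight_kg >= 137 or carrier = 'Evri' → 2
ship_id=302: weight_kg >= 137 or carrier = 'Evri' → 0
ship_id=303: weight_kg >= 620 and days <= 25 → 0
ship_id=304: weight_kg >= 620 and days <= 25 → -1
ship_id=305: weight_kg >= 620 and days <= 25 → -1
ship_id=306: weight_kg >= 620 and days <= 25 → 0
ship_id=307: weight_kg >= 620 and days <= 25 → 0
ship_id=308: weight_kg >= 137 or carrier = 'Evri' → 0
ship_id=309: weight_kg >= 137 or carrier = 'Evri' → 0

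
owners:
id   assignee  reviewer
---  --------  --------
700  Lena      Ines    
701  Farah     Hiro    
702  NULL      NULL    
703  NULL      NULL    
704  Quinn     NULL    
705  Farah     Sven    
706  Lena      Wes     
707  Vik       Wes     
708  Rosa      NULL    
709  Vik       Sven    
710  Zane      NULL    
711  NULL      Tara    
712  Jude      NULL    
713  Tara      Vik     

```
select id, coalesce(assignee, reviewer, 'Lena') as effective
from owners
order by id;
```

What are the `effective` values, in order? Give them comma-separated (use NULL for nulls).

id=700: assignee=Lena → Lena
id=701: assignee=Farah → Farah
id=702: assignee=NULL, reviewer=NULL, → literal Lena → Lena
id=703: assignee=NULL, reviewer=NULL, → literal Lena → Lena
id=704: assignee=Quinn → Quinn
id=705: assignee=Farah → Farah
id=706: assignee=Lena → Lena
id=707: assignee=Vik → Vik
id=708: assignee=Rosa → Rosa
id=709: assignee=Vik → Vik
id=710: assignee=Zane → Zane
id=711: assignee=NULL, reviewer=Tara → Tara
id=712: assignee=Jude → Jude
id=713: assignee=Tara → Tara

Lena, Farah, Lena, Lena, Quinn, Farah, Lena, Vik, Rosa, Vik, Zane, Tara, Jude, Tara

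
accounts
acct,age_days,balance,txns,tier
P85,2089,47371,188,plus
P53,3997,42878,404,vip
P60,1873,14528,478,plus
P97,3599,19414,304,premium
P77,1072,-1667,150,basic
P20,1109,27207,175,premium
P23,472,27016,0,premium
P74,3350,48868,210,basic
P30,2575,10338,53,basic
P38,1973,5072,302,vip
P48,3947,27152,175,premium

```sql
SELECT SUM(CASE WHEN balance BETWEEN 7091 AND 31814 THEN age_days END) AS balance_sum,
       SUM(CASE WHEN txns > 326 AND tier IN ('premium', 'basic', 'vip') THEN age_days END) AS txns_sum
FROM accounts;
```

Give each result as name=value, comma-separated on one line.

balance_sum=13575, txns_sum=3997

[balance_sum: balance BETWEEN 7091 AND 31814]
acct=P85: ✗
acct=P53: ✗
acct=P60: ✓ → 1873
acct=P97: ✓ → 3599
acct=P77: ✗
acct=P20: ✓ → 1109
acct=P23: ✓ → 472
acct=P74: ✗
acct=P30: ✓ → 2575
acct=P38: ✗
acct=P48: ✓ → 3947
balance_sum = 1873 + 3599 + 1109 + 472 + 2575 + 3947 = 13575
—
[txns_sum: txns > 326 AND tier IN ('premium', 'basic', 'vip')]
acct=P85: ✗
acct=P53: ✓ → 3997
acct=P60: ✗
acct=P97: ✗
acct=P77: ✗
acct=P20: ✗
acct=P23: ✗
acct=P74: ✗
acct=P30: ✗
acct=P38: ✗
acct=P48: ✗
txns_sum = 3997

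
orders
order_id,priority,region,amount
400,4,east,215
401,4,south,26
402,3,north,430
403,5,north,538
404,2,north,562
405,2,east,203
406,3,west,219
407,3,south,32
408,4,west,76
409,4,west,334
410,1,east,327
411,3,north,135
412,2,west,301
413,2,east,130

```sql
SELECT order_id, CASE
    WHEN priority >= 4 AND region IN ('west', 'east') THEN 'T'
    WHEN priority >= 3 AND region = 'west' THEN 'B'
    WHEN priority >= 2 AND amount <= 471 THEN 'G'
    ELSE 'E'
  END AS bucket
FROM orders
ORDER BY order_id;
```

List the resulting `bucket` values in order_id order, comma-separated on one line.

order_id=400: priority >= 4 AND region IN ('west', 'east') → T
order_id=401: priority >= 2 AND amount <= 471 → G
order_id=402: priority >= 2 AND amount <= 471 → G
order_id=403: ELSE → E
order_id=404: ELSE → E
order_id=405: priority >= 2 AND amount <= 471 → G
order_id=406: priority >= 3 AND region = 'west' → B
order_id=407: priority >= 2 AND amount <= 471 → G
order_id=408: priority >= 4 AND region IN ('west', 'east') → T
order_id=409: priority >= 4 AND region IN ('west', 'east') → T
order_id=410: ELSE → E
order_id=411: priority >= 2 AND amount <= 471 → G
order_id=412: priority >= 2 AND amount <= 471 → G
order_id=413: priority >= 2 AND amount <= 471 → G

T, G, G, E, E, G, B, G, T, T, E, G, G, G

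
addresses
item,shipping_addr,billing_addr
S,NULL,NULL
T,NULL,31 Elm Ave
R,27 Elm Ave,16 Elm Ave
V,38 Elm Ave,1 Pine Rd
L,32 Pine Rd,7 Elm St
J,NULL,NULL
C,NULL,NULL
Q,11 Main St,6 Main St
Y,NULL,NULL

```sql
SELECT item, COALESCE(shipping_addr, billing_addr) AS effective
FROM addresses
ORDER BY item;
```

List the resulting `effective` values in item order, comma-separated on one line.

NULL, NULL, 32 Pine Rd, 11 Main St, 27 Elm Ave, NULL, 31 Elm Ave, 38 Elm Ave, NULL

item=C: shipping_addr=NULL, billing_addr=NULL (all NULL) → NULL
item=J: shipping_addr=NULL, billing_addr=NULL (all NULL) → NULL
item=L: shipping_addr=32 Pine Rd → 32 Pine Rd
item=Q: shipping_addr=11 Main St → 11 Main St
item=R: shipping_addr=27 Elm Ave → 27 Elm Ave
item=S: shipping_addr=NULL, billing_addr=NULL (all NULL) → NULL
item=T: shipping_addr=NULL, billing_addr=31 Elm Ave → 31 Elm Ave
item=V: shipping_addr=38 Elm Ave → 38 Elm Ave
item=Y: shipping_addr=NULL, billing_addr=NULL (all NULL) → NULL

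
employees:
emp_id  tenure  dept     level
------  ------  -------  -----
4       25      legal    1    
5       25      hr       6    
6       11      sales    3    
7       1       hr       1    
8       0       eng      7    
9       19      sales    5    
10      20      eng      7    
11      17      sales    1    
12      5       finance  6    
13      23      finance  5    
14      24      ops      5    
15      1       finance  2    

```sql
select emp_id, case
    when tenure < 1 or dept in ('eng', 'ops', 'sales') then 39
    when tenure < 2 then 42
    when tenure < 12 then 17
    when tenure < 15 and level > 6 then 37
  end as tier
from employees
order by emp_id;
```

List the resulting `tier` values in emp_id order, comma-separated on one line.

emp_id=4: (no match → NULL) → NULL
emp_id=5: (no match → NULL) → NULL
emp_id=6: tenure < 1 or dept in ('eng', 'ops', 'sales') → 39
emp_id=7: tenure < 2 → 42
emp_id=8: tenure < 1 or dept in ('eng', 'ops', 'sales') → 39
emp_id=9: tenure < 1 or dept in ('eng', 'ops', 'sales') → 39
emp_id=10: tenure < 1 or dept in ('eng', 'ops', 'sales') → 39
emp_id=11: tenure < 1 or dept in ('eng', 'ops', 'sales') → 39
emp_id=12: tenure < 12 → 17
emp_id=13: (no match → NULL) → NULL
emp_id=14: tenure < 1 or dept in ('eng', 'ops', 'sales') → 39
emp_id=15: tenure < 2 → 42

NULL, NULL, 39, 42, 39, 39, 39, 39, 17, NULL, 39, 42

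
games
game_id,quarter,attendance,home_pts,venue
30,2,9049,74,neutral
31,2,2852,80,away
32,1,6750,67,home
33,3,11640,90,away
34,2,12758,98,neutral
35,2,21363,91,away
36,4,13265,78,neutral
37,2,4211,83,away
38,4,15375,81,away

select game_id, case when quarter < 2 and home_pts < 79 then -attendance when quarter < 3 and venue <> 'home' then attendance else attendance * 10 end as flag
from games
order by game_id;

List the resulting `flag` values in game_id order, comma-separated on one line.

game_id=30: quarter < 3 and venue <> 'home' → 9049
game_id=31: quarter < 3 and venue <> 'home' → 2852
game_id=32: quarter < 2 and home_pts < 79 → -6750
game_id=33: ELSE → 116400
game_id=34: quarter < 3 and venue <> 'home' → 12758
game_id=35: quarter < 3 and venue <> 'home' → 21363
game_id=36: ELSE → 132650
game_id=37: quarter < 3 and venue <> 'home' → 4211
game_id=38: ELSE → 153750

9049, 2852, -6750, 116400, 12758, 21363, 132650, 4211, 153750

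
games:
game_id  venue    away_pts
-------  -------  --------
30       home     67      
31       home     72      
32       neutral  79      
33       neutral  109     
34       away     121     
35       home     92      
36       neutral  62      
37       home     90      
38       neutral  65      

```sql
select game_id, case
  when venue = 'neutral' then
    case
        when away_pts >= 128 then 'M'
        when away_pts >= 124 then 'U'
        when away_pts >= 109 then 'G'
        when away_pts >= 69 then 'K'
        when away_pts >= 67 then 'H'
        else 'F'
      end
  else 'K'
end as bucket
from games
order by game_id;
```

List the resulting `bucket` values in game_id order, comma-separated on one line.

game_id=30: venue='home' → outer ELSE → K
game_id=31: venue='home' → outer ELSE → K
game_id=32: venue='neutral' → inner[away_pts >= 69] → K
game_id=33: venue='neutral' → inner[away_pts >= 109] → G
game_id=34: venue='away' → outer ELSE → K
game_id=35: venue='home' → outer ELSE → K
game_id=36: venue='neutral' → inner[ELSE] → F
game_id=37: venue='home' → outer ELSE → K
game_id=38: venue='neutral' → inner[ELSE] → F

K, K, K, G, K, K, F, K, F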